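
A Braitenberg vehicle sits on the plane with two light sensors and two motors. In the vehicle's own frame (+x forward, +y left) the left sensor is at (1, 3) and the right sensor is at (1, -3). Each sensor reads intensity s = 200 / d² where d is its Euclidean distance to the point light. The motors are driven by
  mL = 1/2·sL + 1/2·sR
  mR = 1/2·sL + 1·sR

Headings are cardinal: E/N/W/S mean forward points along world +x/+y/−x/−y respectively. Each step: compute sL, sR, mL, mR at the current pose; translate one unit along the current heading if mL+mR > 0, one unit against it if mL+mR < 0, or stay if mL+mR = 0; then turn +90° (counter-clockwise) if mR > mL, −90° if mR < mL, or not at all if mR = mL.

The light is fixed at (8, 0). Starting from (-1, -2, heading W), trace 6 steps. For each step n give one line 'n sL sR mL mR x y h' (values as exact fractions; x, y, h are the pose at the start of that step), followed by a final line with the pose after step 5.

0 8/5 200/101 904/505 1404/505 -1 -2 W
1 100/29 100/89 5900/2581 7350/2581 -2 -2 S
2 200/81 200/117 2200/1053 3100/1053 -2 -3 E
3 50/37 5 235/74 210/37 -1 -3 N
4 8/5 200/101 904/505 1404/505 -1 -2 W
5 100/29 100/89 5900/2581 7350/2581 -2 -2 S
final -2 -3 E

n=0: pose=(-1,-2,W); sL=8/5, sR=200/101; mL=904/505, mR=1404/505; mL+mR=2308/505 → advance +1; mR−mL=100/101 → turn +1·90°
n=1: pose=(-2,-2,S); sL=100/29, sR=100/89; mL=5900/2581, mR=7350/2581; mL+mR=13250/2581 → advance +1; mR−mL=50/89 → turn +1·90°
n=2: pose=(-2,-3,E); sL=200/81, sR=200/117; mL=2200/1053, mR=3100/1053; mL+mR=5300/1053 → advance +1; mR−mL=100/117 → turn +1·90°
n=3: pose=(-1,-3,N); sL=50/37, sR=5; mL=235/74, mR=210/37; mL+mR=655/74 → advance +1; mR−mL=5/2 → turn +1·90°
n=4: pose=(-1,-2,W); sL=8/5, sR=200/101; mL=904/505, mR=1404/505; mL+mR=2308/505 → advance +1; mR−mL=100/101 → turn +1·90°
n=5: pose=(-2,-2,S); sL=100/29, sR=100/89; mL=5900/2581, mR=7350/2581; mL+mR=13250/2581 → advance +1; mR−mL=50/89 → turn +1·90°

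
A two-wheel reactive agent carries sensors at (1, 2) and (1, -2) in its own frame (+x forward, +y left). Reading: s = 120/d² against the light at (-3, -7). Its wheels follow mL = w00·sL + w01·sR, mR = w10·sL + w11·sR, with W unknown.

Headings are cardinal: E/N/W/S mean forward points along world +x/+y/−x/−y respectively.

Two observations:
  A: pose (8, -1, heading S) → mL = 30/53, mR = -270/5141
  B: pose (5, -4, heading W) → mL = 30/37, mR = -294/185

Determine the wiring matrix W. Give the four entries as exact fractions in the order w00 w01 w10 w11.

0 1/2 -1 1/2

obs A: pose=(8,-1,S) → sL=60/97, sR=60/53, mL=30/53, mR=-270/5141
obs B: pose=(5,-4,W) → sL=12/5, sR=60/37, mL=30/37, mR=-294/185
sensor matrix S = [[60/97, 60/53], [12/5, 60/37]]; det S = -326016/190217
solve [mL_A; mL_B] = S·[w00; w01] and [mR_A; mR_B] = S·[w10; w11]:
  w00 = 0, w01 = 1/2, w10 = -1, w11 = 1/2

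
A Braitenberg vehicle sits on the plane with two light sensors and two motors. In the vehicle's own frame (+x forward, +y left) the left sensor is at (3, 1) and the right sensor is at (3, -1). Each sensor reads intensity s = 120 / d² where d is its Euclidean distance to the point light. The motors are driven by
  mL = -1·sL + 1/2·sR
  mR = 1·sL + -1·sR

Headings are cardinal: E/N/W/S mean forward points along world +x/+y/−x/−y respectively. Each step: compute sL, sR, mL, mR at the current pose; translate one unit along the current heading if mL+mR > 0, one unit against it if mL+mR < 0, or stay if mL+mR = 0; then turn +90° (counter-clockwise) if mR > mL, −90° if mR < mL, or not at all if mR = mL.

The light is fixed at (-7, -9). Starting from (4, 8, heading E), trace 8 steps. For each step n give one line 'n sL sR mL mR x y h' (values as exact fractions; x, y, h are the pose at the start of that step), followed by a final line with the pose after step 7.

0 3/13 30/113 -144/1469 -51/1469 4 8 E
1 120/481 120/521 -33660/250601 4800/250601 3 8 N
2 60/137 60/169 -6030/23153 1920/23153 3 7 W
3 120/313 120/269 -13500/84197 -5280/84197 4 7 S
4 3/13 30/113 -144/1469 -51/1469 4 8 E
5 120/481 120/521 -33660/250601 4800/250601 3 8 N
6 60/137 60/169 -6030/23153 1920/23153 3 7 W
7 120/313 120/269 -13500/84197 -5280/84197 4 7 S
final 4 8 E

n=0: pose=(4,8,E); sL=3/13, sR=30/113; mL=-144/1469, mR=-51/1469; mL+mR=-15/113 → advance -1; mR−mL=93/1469 → turn +1·90°
n=1: pose=(3,8,N); sL=120/481, sR=120/521; mL=-33660/250601, mR=4800/250601; mL+mR=-60/521 → advance -1; mR−mL=38460/250601 → turn +1·90°
n=2: pose=(3,7,W); sL=60/137, sR=60/169; mL=-6030/23153, mR=1920/23153; mL+mR=-30/169 → advance -1; mR−mL=7950/23153 → turn +1·90°
n=3: pose=(4,7,S); sL=120/313, sR=120/269; mL=-13500/84197, mR=-5280/84197; mL+mR=-60/269 → advance -1; mR−mL=8220/84197 → turn +1·90°
n=4: pose=(4,8,E); sL=3/13, sR=30/113; mL=-144/1469, mR=-51/1469; mL+mR=-15/113 → advance -1; mR−mL=93/1469 → turn +1·90°
n=5: pose=(3,8,N); sL=120/481, sR=120/521; mL=-33660/250601, mR=4800/250601; mL+mR=-60/521 → advance -1; mR−mL=38460/250601 → turn +1·90°
n=6: pose=(3,7,W); sL=60/137, sR=60/169; mL=-6030/23153, mR=1920/23153; mL+mR=-30/169 → advance -1; mR−mL=7950/23153 → turn +1·90°
n=7: pose=(4,7,S); sL=120/313, sR=120/269; mL=-13500/84197, mR=-5280/84197; mL+mR=-60/269 → advance -1; mR−mL=8220/84197 → turn +1·90°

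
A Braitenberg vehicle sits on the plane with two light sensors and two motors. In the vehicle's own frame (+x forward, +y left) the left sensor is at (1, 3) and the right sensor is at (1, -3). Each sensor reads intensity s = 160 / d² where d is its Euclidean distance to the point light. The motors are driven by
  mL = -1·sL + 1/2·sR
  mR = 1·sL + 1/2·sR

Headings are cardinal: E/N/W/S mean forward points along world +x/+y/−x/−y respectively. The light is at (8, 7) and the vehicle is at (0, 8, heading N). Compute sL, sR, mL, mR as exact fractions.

left sensor world pos  = (-3, 9); dL² = 125
right sensor world pos = (3, 9); dR² = 29
sL = 160/125 = 32/25
sR = 160/29 = 160/29
mL = -1·sL + 1/2·sR = 1072/725
mR = 1·sL + 1/2·sR = 2928/725

32/25 160/29 1072/725 2928/725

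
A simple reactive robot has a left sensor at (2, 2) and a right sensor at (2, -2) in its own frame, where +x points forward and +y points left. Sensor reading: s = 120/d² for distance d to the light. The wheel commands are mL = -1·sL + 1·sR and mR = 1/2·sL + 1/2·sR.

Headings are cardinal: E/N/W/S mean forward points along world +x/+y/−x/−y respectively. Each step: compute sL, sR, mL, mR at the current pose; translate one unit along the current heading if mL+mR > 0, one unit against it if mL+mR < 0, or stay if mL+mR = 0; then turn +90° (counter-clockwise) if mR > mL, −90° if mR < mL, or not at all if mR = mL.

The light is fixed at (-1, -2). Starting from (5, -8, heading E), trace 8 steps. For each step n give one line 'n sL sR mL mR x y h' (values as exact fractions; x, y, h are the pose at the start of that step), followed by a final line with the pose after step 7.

0 3/2 15/16 -9/16 39/32 5 -8 E
1 120/41 120/97 -6720/3977 8280/3977 6 -8 N
2 60/37 60/17 1200/629 1620/629 6 -7 W
3 120/113 24/13 1152/1469 2136/1469 5 -7 S
4 3/2 15/16 -9/16 39/32 5 -8 E
5 120/41 120/97 -6720/3977 8280/3977 6 -8 N
6 60/37 60/17 1200/629 1620/629 6 -7 W
7 120/113 24/13 1152/1469 2136/1469 5 -7 S
final 5 -8 E

n=0: pose=(5,-8,E); sL=3/2, sR=15/16; mL=-9/16, mR=39/32; mL+mR=21/32 → advance +1; mR−mL=57/32 → turn +1·90°
n=1: pose=(6,-8,N); sL=120/41, sR=120/97; mL=-6720/3977, mR=8280/3977; mL+mR=1560/3977 → advance +1; mR−mL=15000/3977 → turn +1·90°
n=2: pose=(6,-7,W); sL=60/37, sR=60/17; mL=1200/629, mR=1620/629; mL+mR=2820/629 → advance +1; mR−mL=420/629 → turn +1·90°
n=3: pose=(5,-7,S); sL=120/113, sR=24/13; mL=1152/1469, mR=2136/1469; mL+mR=3288/1469 → advance +1; mR−mL=984/1469 → turn +1·90°
n=4: pose=(5,-8,E); sL=3/2, sR=15/16; mL=-9/16, mR=39/32; mL+mR=21/32 → advance +1; mR−mL=57/32 → turn +1·90°
n=5: pose=(6,-8,N); sL=120/41, sR=120/97; mL=-6720/3977, mR=8280/3977; mL+mR=1560/3977 → advance +1; mR−mL=15000/3977 → turn +1·90°
n=6: pose=(6,-7,W); sL=60/37, sR=60/17; mL=1200/629, mR=1620/629; mL+mR=2820/629 → advance +1; mR−mL=420/629 → turn +1·90°
n=7: pose=(5,-7,S); sL=120/113, sR=24/13; mL=1152/1469, mR=2136/1469; mL+mR=3288/1469 → advance +1; mR−mL=984/1469 → turn +1·90°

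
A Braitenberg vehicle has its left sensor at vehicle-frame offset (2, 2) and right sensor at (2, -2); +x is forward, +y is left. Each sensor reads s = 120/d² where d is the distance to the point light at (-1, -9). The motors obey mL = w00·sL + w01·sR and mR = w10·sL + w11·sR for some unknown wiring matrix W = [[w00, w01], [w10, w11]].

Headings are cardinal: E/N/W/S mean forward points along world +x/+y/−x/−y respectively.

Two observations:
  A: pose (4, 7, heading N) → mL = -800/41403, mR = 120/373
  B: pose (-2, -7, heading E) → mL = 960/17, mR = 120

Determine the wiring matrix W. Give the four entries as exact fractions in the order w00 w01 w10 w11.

obs A: pose=(4,7,N) → sL=40/111, sR=120/373, mL=-800/41403, mR=120/373
obs B: pose=(-2,-7,E) → sL=120/17, sR=120, mL=960/17, mR=120
sensor matrix S = [[40/111, 120/373], [120/17, 120]]; det S = 9612800/234617
solve [mL_A; mL_B] = S·[w00; w01] and [mR_A; mR_B] = S·[w10; w11]:
  w00 = -1/2, w01 = 1/2, w10 = 0, w11 = 1

-1/2 1/2 0 1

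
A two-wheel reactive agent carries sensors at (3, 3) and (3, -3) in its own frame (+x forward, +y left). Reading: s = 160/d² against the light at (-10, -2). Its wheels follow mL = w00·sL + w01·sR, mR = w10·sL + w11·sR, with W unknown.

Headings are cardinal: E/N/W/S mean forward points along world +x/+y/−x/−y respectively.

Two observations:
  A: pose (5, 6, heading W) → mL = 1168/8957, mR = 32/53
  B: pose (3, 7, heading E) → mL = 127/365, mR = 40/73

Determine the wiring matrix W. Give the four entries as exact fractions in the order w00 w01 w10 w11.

-1/2 1 0 1

obs A: pose=(5,6,W) → sL=160/169, sR=32/53, mL=1168/8957, mR=32/53
obs B: pose=(3,7,E) → sL=2/5, sR=40/73, mL=127/365, mR=40/73
sensor matrix S = [[160/169, 32/53], [2/5, 40/73]]; det S = 906432/3269305
solve [mL_A; mL_B] = S·[w00; w01] and [mR_A; mR_B] = S·[w10; w11]:
  w00 = -1/2, w01 = 1, w10 = 0, w11 = 1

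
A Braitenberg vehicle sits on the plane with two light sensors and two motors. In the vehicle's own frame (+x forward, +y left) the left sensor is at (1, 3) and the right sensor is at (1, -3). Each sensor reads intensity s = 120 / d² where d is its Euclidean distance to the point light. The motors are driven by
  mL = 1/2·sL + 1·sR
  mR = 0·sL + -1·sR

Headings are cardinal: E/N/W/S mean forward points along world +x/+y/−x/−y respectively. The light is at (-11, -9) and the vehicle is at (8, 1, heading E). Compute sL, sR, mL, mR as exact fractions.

left sensor world pos  = (9, 4); dL² = 569
right sensor world pos = (9, -2); dR² = 449
sL = 120/569 = 120/569
sR = 120/449 = 120/449
mL = 1/2·sL + 1·sR = 95220/255481
mR = 0·sL + -1·sR = -120/449

120/569 120/449 95220/255481 -120/449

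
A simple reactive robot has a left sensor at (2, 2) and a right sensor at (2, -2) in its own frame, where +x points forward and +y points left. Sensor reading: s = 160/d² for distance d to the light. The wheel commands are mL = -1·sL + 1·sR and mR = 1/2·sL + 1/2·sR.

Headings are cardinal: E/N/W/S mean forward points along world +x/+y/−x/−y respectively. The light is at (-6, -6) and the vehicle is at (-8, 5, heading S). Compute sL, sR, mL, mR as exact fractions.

left sensor world pos  = (-6, 3); dL² = 81
right sensor world pos = (-10, 3); dR² = 97
sL = 160/81 = 160/81
sR = 160/97 = 160/97
mL = -1·sL + 1·sR = -2560/7857
mR = 1/2·sL + 1/2·sR = 14240/7857

160/81 160/97 -2560/7857 14240/7857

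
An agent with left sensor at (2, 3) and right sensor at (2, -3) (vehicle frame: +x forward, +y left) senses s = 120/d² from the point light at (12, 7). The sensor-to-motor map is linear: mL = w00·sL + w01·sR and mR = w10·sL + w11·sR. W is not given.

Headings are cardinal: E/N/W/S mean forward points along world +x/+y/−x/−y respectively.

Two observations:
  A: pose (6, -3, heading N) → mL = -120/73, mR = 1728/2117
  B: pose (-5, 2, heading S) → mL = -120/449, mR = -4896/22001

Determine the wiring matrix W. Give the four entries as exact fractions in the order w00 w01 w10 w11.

0 -1 -1 1

obs A: pose=(6,-3,N) → sL=24/29, sR=120/73, mL=-120/73, mR=1728/2117
obs B: pose=(-5,2,S) → sL=24/49, sR=120/449, mL=-120/449, mR=-4896/22001
sensor matrix S = [[24/29, 120/73], [24/49, 120/449]]; det S = -27198720/46576117
solve [mL_A; mL_B] = S·[w00; w01] and [mR_A; mR_B] = S·[w10; w11]:
  w00 = 0, w01 = -1, w10 = -1, w11 = 1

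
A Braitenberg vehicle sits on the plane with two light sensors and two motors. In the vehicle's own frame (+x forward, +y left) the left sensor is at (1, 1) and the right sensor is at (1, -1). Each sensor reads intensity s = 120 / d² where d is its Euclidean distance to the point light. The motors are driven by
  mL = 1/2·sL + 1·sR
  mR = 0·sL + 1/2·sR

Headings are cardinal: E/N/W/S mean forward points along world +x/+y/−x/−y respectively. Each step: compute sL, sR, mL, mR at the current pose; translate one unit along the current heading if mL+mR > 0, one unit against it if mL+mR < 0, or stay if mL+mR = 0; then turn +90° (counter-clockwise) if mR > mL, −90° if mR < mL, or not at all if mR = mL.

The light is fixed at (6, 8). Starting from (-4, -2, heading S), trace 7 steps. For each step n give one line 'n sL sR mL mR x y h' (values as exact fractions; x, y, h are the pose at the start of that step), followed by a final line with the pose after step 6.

n=0: pose=(-4,-2,S); sL=60/101, sR=60/121; mL=9690/12221, mR=30/121; mL+mR=12720/12221 → advance +1; mR−mL=-6660/12221 → turn -1·90°
n=1: pose=(-4,-3,W); sL=24/53, sR=120/221; mL=9012/11713, mR=60/221; mL+mR=12192/11713 → advance +1; mR−mL=-5832/11713 → turn -1·90°
n=2: pose=(-5,-3,N); sL=30/61, sR=3/5; mL=258/305, mR=3/10; mL+mR=699/610 → advance +1; mR−mL=-333/610 → turn -1·90°
n=3: pose=(-5,-2,E); sL=120/181, sR=120/221; mL=34980/40001, mR=60/221; mL+mR=45840/40001 → advance +1; mR−mL=-24120/40001 → turn -1·90°
n=4: pose=(-4,-2,S); sL=60/101, sR=60/121; mL=9690/12221, mR=30/121; mL+mR=12720/12221 → advance +1; mR−mL=-6660/12221 → turn -1·90°
n=5: pose=(-4,-3,W); sL=24/53, sR=120/221; mL=9012/11713, mR=60/221; mL+mR=12192/11713 → advance +1; mR−mL=-5832/11713 → turn -1·90°
n=6: pose=(-5,-3,N); sL=30/61, sR=3/5; mL=258/305, mR=3/10; mL+mR=699/610 → advance +1; mR−mL=-333/610 → turn -1·90°

0 60/101 60/121 9690/12221 30/121 -4 -2 S
1 24/53 120/221 9012/11713 60/221 -4 -3 W
2 30/61 3/5 258/305 3/10 -5 -3 N
3 120/181 120/221 34980/40001 60/221 -5 -2 E
4 60/101 60/121 9690/12221 30/121 -4 -2 S
5 24/53 120/221 9012/11713 60/221 -4 -3 W
6 30/61 3/5 258/305 3/10 -5 -3 N
final -5 -2 E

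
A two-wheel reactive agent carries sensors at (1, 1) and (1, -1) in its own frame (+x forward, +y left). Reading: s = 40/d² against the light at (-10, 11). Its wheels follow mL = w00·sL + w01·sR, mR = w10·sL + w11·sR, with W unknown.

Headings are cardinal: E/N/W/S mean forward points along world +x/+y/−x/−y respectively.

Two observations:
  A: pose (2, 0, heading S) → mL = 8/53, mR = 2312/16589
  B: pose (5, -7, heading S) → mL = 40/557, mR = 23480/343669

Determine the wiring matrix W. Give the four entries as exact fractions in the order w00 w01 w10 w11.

obs A: pose=(2,0,S) → sL=40/313, sR=8/53, mL=8/53, mR=2312/16589
obs B: pose=(5,-7,S) → sL=40/617, sR=40/557, mL=40/557, mR=23480/343669
sensor matrix S = [[40/313, 8/53], [40/617, 40/557]]; det S = -3467520/5701125041
solve [mL_A; mL_B] = S·[w00; w01] and [mR_A; mR_B] = S·[w10; w11]:
  w00 = 0, w01 = 1, w10 = 1/2, w11 = 1/2

0 1 1/2 1/2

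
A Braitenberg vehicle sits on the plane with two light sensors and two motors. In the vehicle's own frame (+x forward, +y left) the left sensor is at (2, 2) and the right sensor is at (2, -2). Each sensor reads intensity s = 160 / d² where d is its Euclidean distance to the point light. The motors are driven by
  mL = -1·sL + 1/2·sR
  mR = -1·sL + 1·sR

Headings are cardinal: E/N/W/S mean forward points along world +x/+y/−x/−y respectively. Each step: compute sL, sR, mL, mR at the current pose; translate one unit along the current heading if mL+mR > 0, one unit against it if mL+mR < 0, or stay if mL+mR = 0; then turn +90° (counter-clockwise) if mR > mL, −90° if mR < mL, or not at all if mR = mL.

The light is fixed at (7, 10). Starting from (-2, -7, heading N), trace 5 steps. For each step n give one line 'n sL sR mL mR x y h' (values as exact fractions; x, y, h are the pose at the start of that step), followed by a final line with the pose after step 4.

0 80/173 80/137 -4040/23701 2880/23701 -2 -7 N
1 160/521 160/377 -18640/196417 23040/196417 -2 -8 W
2 10/29 5/17 -195/986 -25/493 -3 -8 S
3 160/289 32/85 -528/1445 -256/1445 -3 -7 E
4 80/197 80/153 -4360/30141 3520/30141 -4 -7 N
final -4 -8 W

n=0: pose=(-2,-7,N); sL=80/173, sR=80/137; mL=-4040/23701, mR=2880/23701; mL+mR=-1160/23701 → advance -1; mR−mL=40/137 → turn +1·90°
n=1: pose=(-2,-8,W); sL=160/521, sR=160/377; mL=-18640/196417, mR=23040/196417; mL+mR=4400/196417 → advance +1; mR−mL=80/377 → turn +1·90°
n=2: pose=(-3,-8,S); sL=10/29, sR=5/17; mL=-195/986, mR=-25/493; mL+mR=-245/986 → advance -1; mR−mL=5/34 → turn +1·90°
n=3: pose=(-3,-7,E); sL=160/289, sR=32/85; mL=-528/1445, mR=-256/1445; mL+mR=-784/1445 → advance -1; mR−mL=16/85 → turn +1·90°
n=4: pose=(-4,-7,N); sL=80/197, sR=80/153; mL=-4360/30141, mR=3520/30141; mL+mR=-280/10047 → advance -1; mR−mL=40/153 → turn +1·90°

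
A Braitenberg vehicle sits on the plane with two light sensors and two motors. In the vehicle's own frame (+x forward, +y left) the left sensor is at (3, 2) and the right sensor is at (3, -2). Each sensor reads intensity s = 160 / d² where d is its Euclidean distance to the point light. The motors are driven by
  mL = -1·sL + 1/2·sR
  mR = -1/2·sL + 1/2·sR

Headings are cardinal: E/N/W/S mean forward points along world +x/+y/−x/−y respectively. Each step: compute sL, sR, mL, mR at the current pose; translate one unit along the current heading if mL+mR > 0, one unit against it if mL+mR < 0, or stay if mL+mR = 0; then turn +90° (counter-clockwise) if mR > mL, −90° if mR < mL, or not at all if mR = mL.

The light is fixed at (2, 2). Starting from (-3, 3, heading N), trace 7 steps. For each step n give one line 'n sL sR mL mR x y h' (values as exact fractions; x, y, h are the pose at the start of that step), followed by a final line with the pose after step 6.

0 32/13 32/5 48/65 128/65 -3 3 N
1 5/2 2 -3/2 -1/4 -3 4 W
2 32 160/37 -1104/37 -512/37 -2 4 S
3 80/13 80 440/13 480/13 -2 5 E
4 160/61 160/37 -1040/2257 1920/2257 -1 5 N
5 4 20/9 -26/9 -8/9 -1 6 W
6 160 160/17 -2640/17 -1280/17 0 6 S
final 0 7 E

n=0: pose=(-3,3,N); sL=32/13, sR=32/5; mL=48/65, mR=128/65; mL+mR=176/65 → advance +1; mR−mL=16/13 → turn +1·90°
n=1: pose=(-3,4,W); sL=5/2, sR=2; mL=-3/2, mR=-1/4; mL+mR=-7/4 → advance -1; mR−mL=5/4 → turn +1·90°
n=2: pose=(-2,4,S); sL=32, sR=160/37; mL=-1104/37, mR=-512/37; mL+mR=-1616/37 → advance -1; mR−mL=16 → turn +1·90°
n=3: pose=(-2,5,E); sL=80/13, sR=80; mL=440/13, mR=480/13; mL+mR=920/13 → advance +1; mR−mL=40/13 → turn +1·90°
n=4: pose=(-1,5,N); sL=160/61, sR=160/37; mL=-1040/2257, mR=1920/2257; mL+mR=880/2257 → advance +1; mR−mL=80/61 → turn +1·90°
n=5: pose=(-1,6,W); sL=4, sR=20/9; mL=-26/9, mR=-8/9; mL+mR=-34/9 → advance -1; mR−mL=2 → turn +1·90°
n=6: pose=(0,6,S); sL=160, sR=160/17; mL=-2640/17, mR=-1280/17; mL+mR=-3920/17 → advance -1; mR−mL=80 → turn +1·90°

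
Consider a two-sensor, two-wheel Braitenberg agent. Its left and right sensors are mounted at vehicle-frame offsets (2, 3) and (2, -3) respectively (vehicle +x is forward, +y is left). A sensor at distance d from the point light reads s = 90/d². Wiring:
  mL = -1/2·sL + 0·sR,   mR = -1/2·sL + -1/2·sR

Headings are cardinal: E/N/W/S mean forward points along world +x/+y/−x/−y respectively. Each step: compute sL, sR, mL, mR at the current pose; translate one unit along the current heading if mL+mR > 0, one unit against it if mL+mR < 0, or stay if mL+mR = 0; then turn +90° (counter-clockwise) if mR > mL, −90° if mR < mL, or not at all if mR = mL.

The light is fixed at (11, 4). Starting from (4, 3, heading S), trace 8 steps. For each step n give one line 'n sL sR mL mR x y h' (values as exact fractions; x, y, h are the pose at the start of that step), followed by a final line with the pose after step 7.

n=0: pose=(4,3,S); sL=18/5, sR=90/109; mL=-9/5, mR=-1206/545; mL+mR=-2187/545 → advance -1; mR−mL=-45/109 → turn -1·90°
n=1: pose=(4,4,W); sL=1, sR=1; mL=-1/2, mR=-1; mL+mR=-3/2 → advance -1; mR−mL=-1/2 → turn -1·90°
n=2: pose=(5,4,N); sL=18/17, sR=90/13; mL=-9/17, mR=-882/221; mL+mR=-999/221 → advance -1; mR−mL=-45/13 → turn -1·90°
n=3: pose=(5,3,E); sL=9/2, sR=45/16; mL=-9/4, mR=-117/32; mL+mR=-189/32 → advance -1; mR−mL=-45/32 → turn -1·90°
n=4: pose=(4,3,S); sL=18/5, sR=90/109; mL=-9/5, mR=-1206/545; mL+mR=-2187/545 → advance -1; mR−mL=-45/109 → turn -1·90°
n=5: pose=(4,4,W); sL=1, sR=1; mL=-1/2, mR=-1; mL+mR=-3/2 → advance -1; mR−mL=-1/2 → turn -1·90°
n=6: pose=(5,4,N); sL=18/17, sR=90/13; mL=-9/17, mR=-882/221; mL+mR=-999/221 → advance -1; mR−mL=-45/13 → turn -1·90°
n=7: pose=(5,3,E); sL=9/2, sR=45/16; mL=-9/4, mR=-117/32; mL+mR=-189/32 → advance -1; mR−mL=-45/32 → turn -1·90°

0 18/5 90/109 -9/5 -1206/545 4 3 S
1 1 1 -1/2 -1 4 4 W
2 18/17 90/13 -9/17 -882/221 5 4 N
3 9/2 45/16 -9/4 -117/32 5 3 E
4 18/5 90/109 -9/5 -1206/545 4 3 S
5 1 1 -1/2 -1 4 4 W
6 18/17 90/13 -9/17 -882/221 5 4 N
7 9/2 45/16 -9/4 -117/32 5 3 E
final 4 3 S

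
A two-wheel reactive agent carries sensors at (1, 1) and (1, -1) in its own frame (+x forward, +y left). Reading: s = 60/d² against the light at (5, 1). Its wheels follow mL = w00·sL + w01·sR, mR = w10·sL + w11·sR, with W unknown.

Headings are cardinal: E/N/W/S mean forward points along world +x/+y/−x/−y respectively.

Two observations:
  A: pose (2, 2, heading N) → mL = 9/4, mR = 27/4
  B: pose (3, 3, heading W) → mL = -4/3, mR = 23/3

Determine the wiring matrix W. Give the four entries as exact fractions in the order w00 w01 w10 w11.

obs A: pose=(2,2,N) → sL=3, sR=15/2, mL=9/4, mR=27/4
obs B: pose=(3,3,W) → sL=6, sR=10/3, mL=-4/3, mR=23/3
sensor matrix S = [[3, 15/2], [6, 10/3]]; det S = -35
solve [mL_A; mL_B] = S·[w00; w01] and [mR_A; mR_B] = S·[w10; w11]:
  w00 = -1/2, w01 = 1/2, w10 = 1, w11 = 1/2

-1/2 1/2 1 1/2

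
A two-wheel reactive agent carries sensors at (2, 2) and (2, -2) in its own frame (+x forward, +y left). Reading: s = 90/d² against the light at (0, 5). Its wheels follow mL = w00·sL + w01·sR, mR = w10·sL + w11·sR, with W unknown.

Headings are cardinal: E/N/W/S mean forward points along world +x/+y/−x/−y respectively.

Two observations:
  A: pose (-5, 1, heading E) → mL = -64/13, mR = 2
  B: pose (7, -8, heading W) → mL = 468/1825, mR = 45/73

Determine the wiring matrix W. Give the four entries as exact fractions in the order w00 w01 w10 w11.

-1 1 0 1

obs A: pose=(-5,1,E) → sL=90/13, sR=2, mL=-64/13, mR=2
obs B: pose=(7,-8,W) → sL=9/25, sR=45/73, mL=468/1825, mR=45/73
sensor matrix S = [[90/13, 2], [9/25, 45/73]]; det S = 84168/23725
solve [mL_A; mL_B] = S·[w00; w01] and [mR_A; mR_B] = S·[w10; w11]:
  w00 = -1, w01 = 1, w10 = 0, w11 = 1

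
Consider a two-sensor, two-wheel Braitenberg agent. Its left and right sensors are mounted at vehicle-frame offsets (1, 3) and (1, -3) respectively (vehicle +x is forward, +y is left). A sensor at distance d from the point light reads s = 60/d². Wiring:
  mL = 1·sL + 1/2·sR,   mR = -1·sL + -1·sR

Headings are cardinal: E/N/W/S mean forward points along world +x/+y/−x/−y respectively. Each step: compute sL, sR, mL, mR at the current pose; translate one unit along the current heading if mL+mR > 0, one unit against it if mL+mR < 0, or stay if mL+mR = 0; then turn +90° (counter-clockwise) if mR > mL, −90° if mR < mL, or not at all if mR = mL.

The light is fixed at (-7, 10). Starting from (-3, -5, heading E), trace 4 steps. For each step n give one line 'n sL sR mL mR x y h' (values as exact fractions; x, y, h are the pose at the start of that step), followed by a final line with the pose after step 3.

0 60/169 60/349 26010/58981 -31080/58981 -3 -5 E
1 15/73 15/64 3015/9344 -2055/4672 -4 -5 S
2 60/293 12/25 3258/7325 -5016/7325 -4 -4 W
3 6/17 30/109 909/1853 -1164/1853 -3 -4 N
final -3 -5 E

n=0: pose=(-3,-5,E); sL=60/169, sR=60/349; mL=26010/58981, mR=-31080/58981; mL+mR=-30/349 → advance -1; mR−mL=-57090/58981 → turn -1·90°
n=1: pose=(-4,-5,S); sL=15/73, sR=15/64; mL=3015/9344, mR=-2055/4672; mL+mR=-15/128 → advance -1; mR−mL=-7125/9344 → turn -1·90°
n=2: pose=(-4,-4,W); sL=60/293, sR=12/25; mL=3258/7325, mR=-5016/7325; mL+mR=-6/25 → advance -1; mR−mL=-8274/7325 → turn -1·90°
n=3: pose=(-3,-4,N); sL=6/17, sR=30/109; mL=909/1853, mR=-1164/1853; mL+mR=-15/109 → advance -1; mR−mL=-2073/1853 → turn -1·90°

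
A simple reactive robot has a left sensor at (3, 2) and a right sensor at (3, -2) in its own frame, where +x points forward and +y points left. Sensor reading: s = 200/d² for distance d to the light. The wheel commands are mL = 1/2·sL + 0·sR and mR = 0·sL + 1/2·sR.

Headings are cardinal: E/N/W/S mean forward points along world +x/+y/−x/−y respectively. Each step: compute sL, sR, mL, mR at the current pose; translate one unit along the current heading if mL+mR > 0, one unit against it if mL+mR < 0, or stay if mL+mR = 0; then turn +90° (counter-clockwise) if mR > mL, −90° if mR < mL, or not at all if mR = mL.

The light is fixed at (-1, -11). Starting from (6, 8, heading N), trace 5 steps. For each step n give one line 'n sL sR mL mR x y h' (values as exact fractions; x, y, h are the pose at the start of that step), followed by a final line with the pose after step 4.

0 200/509 40/113 100/509 20/113 6 8 N
1 25/73 25/53 25/146 25/106 6 9 E
2 40/113 200/629 20/113 100/629 7 9 N
3 4/13 100/241 2/13 50/241 7 10 E
4 8/25 200/697 4/25 100/697 8 10 N
final 8 11 E

n=0: pose=(6,8,N); sL=200/509, sR=40/113; mL=100/509, mR=20/113; mL+mR=21480/57517 → advance +1; mR−mL=-1120/57517 → turn -1·90°
n=1: pose=(6,9,E); sL=25/73, sR=25/53; mL=25/146, mR=25/106; mL+mR=1575/3869 → advance +1; mR−mL=250/3869 → turn +1·90°
n=2: pose=(7,9,N); sL=40/113, sR=200/629; mL=20/113, mR=100/629; mL+mR=23880/71077 → advance +1; mR−mL=-1280/71077 → turn -1·90°
n=3: pose=(7,10,E); sL=4/13, sR=100/241; mL=2/13, mR=50/241; mL+mR=1132/3133 → advance +1; mR−mL=168/3133 → turn +1·90°
n=4: pose=(8,10,N); sL=8/25, sR=200/697; mL=4/25, mR=100/697; mL+mR=5288/17425 → advance +1; mR−mL=-288/17425 → turn -1·90°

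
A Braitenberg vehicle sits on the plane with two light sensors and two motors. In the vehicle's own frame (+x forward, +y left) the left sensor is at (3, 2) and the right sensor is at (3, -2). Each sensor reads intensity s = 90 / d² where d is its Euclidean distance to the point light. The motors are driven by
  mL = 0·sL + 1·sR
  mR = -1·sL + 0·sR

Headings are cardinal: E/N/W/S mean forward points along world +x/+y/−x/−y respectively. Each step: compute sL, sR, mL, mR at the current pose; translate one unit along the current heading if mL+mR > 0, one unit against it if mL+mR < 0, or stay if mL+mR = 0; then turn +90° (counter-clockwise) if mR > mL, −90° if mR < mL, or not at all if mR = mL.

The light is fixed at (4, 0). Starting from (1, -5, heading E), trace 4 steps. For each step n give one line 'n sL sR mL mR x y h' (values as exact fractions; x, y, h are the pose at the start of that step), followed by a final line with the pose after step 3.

0 10 90/49 90/49 -10 1 -5 E
1 45/34 9/10 9/10 -45/34 0 -5 S
2 18/17 90/53 90/53 -18/17 0 -4 W
3 9/5 9 9 -9/5 -1 -4 N
final -1 -3 E

n=0: pose=(1,-5,E); sL=10, sR=90/49; mL=90/49, mR=-10; mL+mR=-400/49 → advance -1; mR−mL=-580/49 → turn -1·90°
n=1: pose=(0,-5,S); sL=45/34, sR=9/10; mL=9/10, mR=-45/34; mL+mR=-36/85 → advance -1; mR−mL=-189/85 → turn -1·90°
n=2: pose=(0,-4,W); sL=18/17, sR=90/53; mL=90/53, mR=-18/17; mL+mR=576/901 → advance +1; mR−mL=-2484/901 → turn -1·90°
n=3: pose=(-1,-4,N); sL=9/5, sR=9; mL=9, mR=-9/5; mL+mR=36/5 → advance +1; mR−mL=-54/5 → turn -1·90°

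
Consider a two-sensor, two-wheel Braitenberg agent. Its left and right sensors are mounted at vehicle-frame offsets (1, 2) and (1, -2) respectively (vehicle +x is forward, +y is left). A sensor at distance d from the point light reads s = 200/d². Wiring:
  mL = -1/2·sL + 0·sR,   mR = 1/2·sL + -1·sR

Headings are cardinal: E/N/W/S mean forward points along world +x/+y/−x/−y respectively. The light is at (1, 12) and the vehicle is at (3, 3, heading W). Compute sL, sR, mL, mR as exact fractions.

left sensor world pos  = (2, 1); dL² = 122
right sensor world pos = (2, 5); dR² = 50
sL = 200/122 = 100/61
sR = 200/50 = 4
mL = -1/2·sL + 0·sR = -50/61
mR = 1/2·sL + -1·sR = -194/61

100/61 4 -50/61 -194/61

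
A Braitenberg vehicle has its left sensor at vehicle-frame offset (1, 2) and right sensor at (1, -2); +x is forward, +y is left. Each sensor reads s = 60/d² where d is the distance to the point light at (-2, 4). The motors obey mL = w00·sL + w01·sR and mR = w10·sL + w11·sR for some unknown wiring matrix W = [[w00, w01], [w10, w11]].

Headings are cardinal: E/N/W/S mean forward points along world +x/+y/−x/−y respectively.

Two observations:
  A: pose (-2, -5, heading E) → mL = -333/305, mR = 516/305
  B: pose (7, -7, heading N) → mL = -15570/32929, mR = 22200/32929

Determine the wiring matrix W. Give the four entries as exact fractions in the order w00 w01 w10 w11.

obs A: pose=(-2,-5,E) → sL=6/5, sR=30/61, mL=-333/305, mR=516/305
obs B: pose=(7,-7,N) → sL=60/149, sR=60/221, mL=-15570/32929, mR=22200/32929
sensor matrix S = [[6/5, 30/61], [60/149, 60/221]]; det S = 256608/2008669
solve [mL_A; mL_B] = S·[w00; w01] and [mR_A; mR_B] = S·[w10; w11]:
  w00 = -1/2, w01 = -1, w10 = 1, w11 = 1

-1/2 -1 1 1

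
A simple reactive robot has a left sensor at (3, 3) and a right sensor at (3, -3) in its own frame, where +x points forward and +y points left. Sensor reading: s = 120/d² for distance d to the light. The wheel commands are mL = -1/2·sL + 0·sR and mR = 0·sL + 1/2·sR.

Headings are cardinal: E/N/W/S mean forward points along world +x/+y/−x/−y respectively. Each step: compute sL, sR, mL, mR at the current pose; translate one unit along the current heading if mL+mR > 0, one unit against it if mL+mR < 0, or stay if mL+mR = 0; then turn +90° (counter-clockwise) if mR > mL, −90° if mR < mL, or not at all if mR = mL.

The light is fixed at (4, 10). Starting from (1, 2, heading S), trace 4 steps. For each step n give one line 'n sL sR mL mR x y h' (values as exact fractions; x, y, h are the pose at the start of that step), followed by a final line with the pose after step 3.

0 120/121 120/157 -60/121 60/157 1 2 S
1 15/2 6/5 -15/4 3/5 1 3 E
2 24/13 120/17 -12/13 60/17 0 3 N
3 12/13 60/29 -6/13 30/29 0 4 W
final -1 4 S

n=0: pose=(1,2,S); sL=120/121, sR=120/157; mL=-60/121, mR=60/157; mL+mR=-2160/18997 → advance -1; mR−mL=16680/18997 → turn +1·90°
n=1: pose=(1,3,E); sL=15/2, sR=6/5; mL=-15/4, mR=3/5; mL+mR=-63/20 → advance -1; mR−mL=87/20 → turn +1·90°
n=2: pose=(0,3,N); sL=24/13, sR=120/17; mL=-12/13, mR=60/17; mL+mR=576/221 → advance +1; mR−mL=984/221 → turn +1·90°
n=3: pose=(0,4,W); sL=12/13, sR=60/29; mL=-6/13, mR=30/29; mL+mR=216/377 → advance +1; mR−mL=564/377 → turn +1·90°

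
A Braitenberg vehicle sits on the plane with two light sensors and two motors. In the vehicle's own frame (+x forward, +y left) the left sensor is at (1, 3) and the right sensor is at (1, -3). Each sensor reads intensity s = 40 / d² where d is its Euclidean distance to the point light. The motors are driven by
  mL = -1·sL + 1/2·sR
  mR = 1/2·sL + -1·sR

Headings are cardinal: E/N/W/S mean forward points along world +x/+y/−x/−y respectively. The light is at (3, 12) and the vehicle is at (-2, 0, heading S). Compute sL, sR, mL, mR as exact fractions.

left sensor world pos  = (1, -1); dL² = 173
right sensor world pos = (-5, -1); dR² = 233
sL = 40/173 = 40/173
sR = 40/233 = 40/233
mL = -1·sL + 1/2·sR = -5860/40309
mR = 1/2·sL + -1·sR = -2260/40309

40/173 40/233 -5860/40309 -2260/40309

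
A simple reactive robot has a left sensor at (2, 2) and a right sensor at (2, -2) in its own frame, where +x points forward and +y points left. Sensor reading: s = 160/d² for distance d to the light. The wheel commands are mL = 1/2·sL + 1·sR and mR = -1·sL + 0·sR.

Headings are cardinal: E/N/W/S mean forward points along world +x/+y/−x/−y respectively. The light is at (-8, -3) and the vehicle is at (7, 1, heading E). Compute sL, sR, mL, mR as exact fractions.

left sensor world pos  = (9, 3); dL² = 325
right sensor world pos = (9, -1); dR² = 293
sL = 160/325 = 32/65
sR = 160/293 = 160/293
mL = 1/2·sL + 1·sR = 15088/19045
mR = -1·sL + 0·sR = -32/65

32/65 160/293 15088/19045 -32/65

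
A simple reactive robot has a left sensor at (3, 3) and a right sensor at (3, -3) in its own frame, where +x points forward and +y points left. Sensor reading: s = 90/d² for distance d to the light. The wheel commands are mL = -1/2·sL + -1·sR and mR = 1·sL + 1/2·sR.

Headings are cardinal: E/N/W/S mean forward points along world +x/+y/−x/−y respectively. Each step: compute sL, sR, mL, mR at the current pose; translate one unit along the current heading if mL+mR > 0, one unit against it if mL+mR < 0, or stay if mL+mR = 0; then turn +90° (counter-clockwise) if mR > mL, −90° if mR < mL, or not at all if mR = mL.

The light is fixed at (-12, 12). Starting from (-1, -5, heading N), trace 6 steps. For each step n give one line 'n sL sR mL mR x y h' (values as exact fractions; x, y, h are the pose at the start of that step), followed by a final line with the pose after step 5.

0 9/26 45/196 -513/1274 2349/5096 -1 -5 N
1 18/85 90/233 -9747/19805 8019/19805 -1 -4 W
2 45/293 45/221 -36315/129506 33075/129506 0 -4 S
3 10/41 10/61 -715/2501 815/2501 0 -3 E
4 45/122 9/40 -999/2440 2349/4880 1 -3 N
5 90/389 90/221 -44955/85969 37395/85969 1 -2 W
final 2 -2 S

n=0: pose=(-1,-5,N); sL=9/26, sR=45/196; mL=-513/1274, mR=2349/5096; mL+mR=297/5096 → advance +1; mR−mL=4401/5096 → turn +1·90°
n=1: pose=(-1,-4,W); sL=18/85, sR=90/233; mL=-9747/19805, mR=8019/19805; mL+mR=-1728/19805 → advance -1; mR−mL=17766/19805 → turn +1·90°
n=2: pose=(0,-4,S); sL=45/293, sR=45/221; mL=-36315/129506, mR=33075/129506; mL+mR=-1620/64753 → advance -1; mR−mL=34695/64753 → turn +1·90°
n=3: pose=(0,-3,E); sL=10/41, sR=10/61; mL=-715/2501, mR=815/2501; mL+mR=100/2501 → advance +1; mR−mL=1530/2501 → turn +1·90°
n=4: pose=(1,-3,N); sL=45/122, sR=9/40; mL=-999/2440, mR=2349/4880; mL+mR=351/4880 → advance +1; mR−mL=4347/4880 → turn +1·90°
n=5: pose=(1,-2,W); sL=90/389, sR=90/221; mL=-44955/85969, mR=37395/85969; mL+mR=-7560/85969 → advance -1; mR−mL=82350/85969 → turn +1·90°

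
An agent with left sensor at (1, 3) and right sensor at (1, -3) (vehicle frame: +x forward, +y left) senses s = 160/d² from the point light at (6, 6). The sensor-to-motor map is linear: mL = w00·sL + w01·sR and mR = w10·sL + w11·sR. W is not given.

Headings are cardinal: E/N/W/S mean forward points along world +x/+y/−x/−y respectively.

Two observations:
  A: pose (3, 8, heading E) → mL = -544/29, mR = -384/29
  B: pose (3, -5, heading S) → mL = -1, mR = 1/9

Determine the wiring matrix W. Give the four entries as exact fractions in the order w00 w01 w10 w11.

obs A: pose=(3,8,E) → sL=160/29, sR=32, mL=-544/29, mR=-384/29
obs B: pose=(3,-5,S) → sL=10/9, sR=8/9, mL=-1, mR=1/9
sensor matrix S = [[160/29, 32], [10/9, 8/9]]; det S = -8000/261
solve [mL_A; mL_B] = S·[w00; w01] and [mR_A; mR_B] = S·[w10; w11]:
  w00 = -1/2, w01 = -1/2, w10 = 1/2, w11 = -1/2

-1/2 -1/2 1/2 -1/2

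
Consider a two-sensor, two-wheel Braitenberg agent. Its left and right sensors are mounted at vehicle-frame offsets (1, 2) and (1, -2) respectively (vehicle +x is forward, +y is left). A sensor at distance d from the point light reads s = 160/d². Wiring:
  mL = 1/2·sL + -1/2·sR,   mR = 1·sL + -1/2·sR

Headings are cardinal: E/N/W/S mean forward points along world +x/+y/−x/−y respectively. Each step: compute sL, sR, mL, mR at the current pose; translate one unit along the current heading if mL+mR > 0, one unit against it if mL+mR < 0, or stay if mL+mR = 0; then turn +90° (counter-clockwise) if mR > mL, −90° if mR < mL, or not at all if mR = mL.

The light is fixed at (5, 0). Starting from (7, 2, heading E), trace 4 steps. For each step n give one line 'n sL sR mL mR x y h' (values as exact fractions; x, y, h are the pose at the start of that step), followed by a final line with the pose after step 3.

n=0: pose=(7,2,E); sL=32/5, sR=160/9; mL=-256/45, mR=-112/45; mL+mR=-368/45 → advance -1; mR−mL=16/5 → turn +1·90°
n=1: pose=(6,2,N); sL=16, sR=80/9; mL=32/9, mR=104/9; mL+mR=136/9 → advance +1; mR−mL=8 → turn +1·90°
n=2: pose=(6,3,W); sL=160, sR=32/5; mL=384/5, mR=784/5; mL+mR=1168/5 → advance +1; mR−mL=80 → turn +1·90°
n=3: pose=(5,3,S); sL=20, sR=20; mL=0, mR=10; mL+mR=10 → advance +1; mR−mL=10 → turn +1·90°

0 32/5 160/9 -256/45 -112/45 7 2 E
1 16 80/9 32/9 104/9 6 2 N
2 160 32/5 384/5 784/5 6 3 W
3 20 20 0 10 5 3 S
final 5 2 E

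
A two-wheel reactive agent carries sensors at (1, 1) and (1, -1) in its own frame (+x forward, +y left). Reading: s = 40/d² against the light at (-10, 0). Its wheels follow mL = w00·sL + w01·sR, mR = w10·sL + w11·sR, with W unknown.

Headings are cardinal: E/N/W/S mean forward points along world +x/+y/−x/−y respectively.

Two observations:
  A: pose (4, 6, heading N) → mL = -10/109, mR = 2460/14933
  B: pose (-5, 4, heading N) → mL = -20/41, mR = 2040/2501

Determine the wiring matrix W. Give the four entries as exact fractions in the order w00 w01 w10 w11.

obs A: pose=(4,6,N) → sL=20/109, sR=20/137, mL=-10/109, mR=2460/14933
obs B: pose=(-5,4,N) → sL=40/41, sR=40/61, mL=-20/41, mR=2040/2501
sensor matrix S = [[20/109, 20/137], [40/41, 40/61]]; det S = -825600/37347433
solve [mL_A; mL_B] = S·[w00; w01] and [mR_A; mR_B] = S·[w10; w11]:
  w00 = -1/2, w01 = 0, w10 = 1/2, w11 = 1/2

-1/2 0 1/2 1/2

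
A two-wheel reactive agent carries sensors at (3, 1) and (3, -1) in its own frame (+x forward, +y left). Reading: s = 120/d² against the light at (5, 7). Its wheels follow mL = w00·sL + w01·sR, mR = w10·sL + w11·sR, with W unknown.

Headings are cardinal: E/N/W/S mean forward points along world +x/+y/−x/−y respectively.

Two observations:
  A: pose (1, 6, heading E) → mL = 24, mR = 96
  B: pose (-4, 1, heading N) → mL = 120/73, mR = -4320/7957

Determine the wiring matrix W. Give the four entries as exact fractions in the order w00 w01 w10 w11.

0 1 1 -1

obs A: pose=(1,6,E) → sL=120, sR=24, mL=24, mR=96
obs B: pose=(-4,1,N) → sL=120/109, sR=120/73, mL=120/73, mR=-4320/7957
sensor matrix S = [[120, 24], [120/109, 120/73]]; det S = 1359360/7957
solve [mL_A; mL_B] = S·[w00; w01] and [mR_A; mR_B] = S·[w10; w11]:
  w00 = 0, w01 = 1, w10 = 1, w11 = -1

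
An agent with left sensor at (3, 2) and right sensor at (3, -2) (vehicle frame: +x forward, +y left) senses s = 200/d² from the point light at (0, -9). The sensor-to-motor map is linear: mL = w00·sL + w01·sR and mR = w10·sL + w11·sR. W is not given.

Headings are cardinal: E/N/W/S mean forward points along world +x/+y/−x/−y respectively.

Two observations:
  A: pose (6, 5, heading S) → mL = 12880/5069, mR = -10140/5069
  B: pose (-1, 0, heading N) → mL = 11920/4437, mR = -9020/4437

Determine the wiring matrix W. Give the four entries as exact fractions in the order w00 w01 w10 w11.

1 1 -1/2 -1

obs A: pose=(6,5,S) → sL=40/37, sR=200/137, mL=12880/5069, mR=-10140/5069
obs B: pose=(-1,0,N) → sL=200/153, sR=40/29, mL=11920/4437, mR=-9020/4437
sensor matrix S = [[40/37, 200/137], [200/153, 40/29]]; det S = -9382400/22491153
solve [mL_A; mL_B] = S·[w00; w01] and [mR_A; mR_B] = S·[w10; w11]:
  w00 = 1, w01 = 1, w10 = -1/2, w11 = -1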